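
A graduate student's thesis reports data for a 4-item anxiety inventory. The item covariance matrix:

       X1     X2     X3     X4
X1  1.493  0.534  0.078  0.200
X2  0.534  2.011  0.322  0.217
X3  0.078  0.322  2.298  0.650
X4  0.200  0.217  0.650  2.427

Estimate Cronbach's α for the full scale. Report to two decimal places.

Σσᵢ² = 1.493 + 2.011 + 2.298 + 2.427 = 8.229
Sum of the distinct covariances = 2.001
Var(T) = 8.229 + 2 × 2.001 = 12.231
α = (k/(k−1))·(1 − Σσᵢ²/Var(T)) = (4/3)·(1 − 8.229/12.231) = 0.44

Cronbach's α = 0.44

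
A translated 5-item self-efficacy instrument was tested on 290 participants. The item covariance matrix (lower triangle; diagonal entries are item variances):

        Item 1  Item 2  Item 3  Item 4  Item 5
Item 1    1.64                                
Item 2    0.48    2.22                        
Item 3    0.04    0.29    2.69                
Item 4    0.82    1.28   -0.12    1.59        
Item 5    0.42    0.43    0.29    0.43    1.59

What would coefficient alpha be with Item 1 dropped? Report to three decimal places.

α = 0.522

Remaining items: Item 2, Item 3, Item 4, Item 5 (k = 4).
Σσᵢ² = 2.22 + 2.69 + 1.59 + 1.59 = 8.09
σ²_T = 8.09 + 2 × 2.60 = 13.29
α (item deleted) = (4/3)·(1 − 8.09/13.29) = 0.522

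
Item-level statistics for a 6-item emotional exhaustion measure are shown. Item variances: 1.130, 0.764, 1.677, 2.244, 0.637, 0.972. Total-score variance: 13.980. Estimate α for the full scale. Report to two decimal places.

α = 0.56

sum of item variances = 1.130 + 0.764 + 1.677 + 2.244 + 0.637 + 0.972 = 7.424
α = (k/(k−1))·(1 − sum of item variances/σ²_total) = (6/5)·(1 − 7.424/13.980) = 0.56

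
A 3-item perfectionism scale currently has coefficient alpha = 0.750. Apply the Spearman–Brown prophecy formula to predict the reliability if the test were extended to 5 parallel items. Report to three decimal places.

predicted reliability = 0.833

Length factor m = 5/3 = 1.6667
α' = m·α / (1 + (m−1)·α)
   = 5/3 × 0.750 / (1 + (5/3 − 1) × 0.750)
   = 1.2500 / 1.5000 = 0.833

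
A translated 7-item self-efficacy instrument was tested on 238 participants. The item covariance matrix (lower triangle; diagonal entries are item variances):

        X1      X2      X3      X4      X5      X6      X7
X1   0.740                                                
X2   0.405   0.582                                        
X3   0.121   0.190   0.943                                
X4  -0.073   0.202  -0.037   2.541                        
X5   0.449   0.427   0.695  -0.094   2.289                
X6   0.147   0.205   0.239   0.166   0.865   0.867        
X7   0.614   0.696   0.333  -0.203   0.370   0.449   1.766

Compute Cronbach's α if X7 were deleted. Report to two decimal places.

Cronbach's α = 0.59

Remaining items: X1, X2, X3, X4, X5, X6 (k = 6).
Σσᵢ² = 0.740 + 0.582 + 0.943 + 2.541 + 2.289 + 0.867 = 7.962
σ²_T = 7.962 + 2 × 3.907 = 15.776
α (item deleted) = (6/5)·(1 − 7.962/15.776) = 0.59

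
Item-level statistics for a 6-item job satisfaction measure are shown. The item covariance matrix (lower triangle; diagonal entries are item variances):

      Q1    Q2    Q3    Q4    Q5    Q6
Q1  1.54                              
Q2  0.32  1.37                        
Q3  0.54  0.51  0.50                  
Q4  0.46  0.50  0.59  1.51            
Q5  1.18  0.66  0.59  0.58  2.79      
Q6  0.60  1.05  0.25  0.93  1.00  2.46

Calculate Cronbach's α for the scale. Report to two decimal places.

ΣVar(i) = 1.54 + 1.37 + 0.50 + 1.51 + 2.79 + 2.46 = 10.17
Sum of the distinct covariances = 9.76
σ²_T = 10.17 + 2 × 9.76 = 29.69
α = (k/(k−1))·(1 − ΣVar(i)/σ²_T) = (6/5)·(1 − 10.17/29.69) = 0.79

Cronbach's α = 0.79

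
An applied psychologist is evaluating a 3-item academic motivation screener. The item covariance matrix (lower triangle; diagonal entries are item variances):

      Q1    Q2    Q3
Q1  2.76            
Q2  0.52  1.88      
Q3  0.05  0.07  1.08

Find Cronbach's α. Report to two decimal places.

α = 0.27

sum of item variances = 2.76 + 1.88 + 1.08 = 5.72
Sum of off-diagonal covariances = 0.64
Var(T) = 5.72 + 2 × 0.64 = 7.00
α = (k/(k−1))·(1 − sum of item variances/Var(T)) = (3/2)·(1 − 5.72/7.00) = 0.27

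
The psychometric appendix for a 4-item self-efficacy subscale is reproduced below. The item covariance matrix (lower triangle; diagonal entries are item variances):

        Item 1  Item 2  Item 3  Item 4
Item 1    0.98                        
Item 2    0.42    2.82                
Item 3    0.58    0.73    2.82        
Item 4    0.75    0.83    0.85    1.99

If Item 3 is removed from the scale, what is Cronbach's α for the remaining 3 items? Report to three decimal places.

α = 0.613

Remaining items: Item 1, Item 2, Item 4 (k = 3).
Σσ²ᵢ = 0.98 + 2.82 + 1.99 = 5.79
σ²_total = 5.79 + 2 × 2.00 = 9.79
α (item deleted) = (3/2)·(1 − 5.79/9.79) = 0.613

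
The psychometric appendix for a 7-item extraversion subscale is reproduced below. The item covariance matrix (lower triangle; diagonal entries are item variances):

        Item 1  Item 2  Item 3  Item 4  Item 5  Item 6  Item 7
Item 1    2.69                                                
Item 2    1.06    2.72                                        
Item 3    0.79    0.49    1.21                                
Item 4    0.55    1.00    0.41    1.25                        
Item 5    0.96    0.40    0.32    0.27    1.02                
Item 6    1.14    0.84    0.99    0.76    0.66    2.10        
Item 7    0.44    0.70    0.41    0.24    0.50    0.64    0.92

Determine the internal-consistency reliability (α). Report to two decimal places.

sum of item variances = 2.69 + 2.72 + 1.21 + 1.25 + 1.02 + 2.10 + 0.92 = 11.91
Sum of the distinct covariances = 13.57
σ²_total = 11.91 + 2 × 13.57 = 39.05
α = (k/(k−1))·(1 − sum of item variances/σ²_total) = (7/6)·(1 − 11.91/39.05) = 0.81

α = 0.81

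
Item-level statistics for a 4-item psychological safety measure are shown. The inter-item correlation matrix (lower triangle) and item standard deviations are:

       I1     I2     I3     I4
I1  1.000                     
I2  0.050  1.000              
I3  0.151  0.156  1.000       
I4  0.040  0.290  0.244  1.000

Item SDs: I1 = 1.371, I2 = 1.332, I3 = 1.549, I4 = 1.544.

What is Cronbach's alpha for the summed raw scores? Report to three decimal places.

Σσ²ᵢ = 1.371² + 1.332² + 1.549² + 1.544² = 8.4372
Covariances σ_ij = r_ij · s_i · s_j:
  σ(I1,I2) = 0.050 × 1.371 × 1.332 = 0.0913
  σ(I1,I3) = 0.151 × 1.371 × 1.549 = 0.3207
  σ(I1,I4) = 0.040 × 1.371 × 1.544 = 0.0847
  σ(I2,I3) = 0.156 × 1.332 × 1.549 = 0.3219
  σ(I2,I4) = 0.290 × 1.332 × 1.544 = 0.5964
  σ(I3,I4) = 0.244 × 1.549 × 1.544 = 0.5836
σ²_T = Σσ²ᵢ + 2·Σσ_ij = 8.4372 + 2 × 1.9986 = 12.4344
α = (4/3)·(1 − 8.4372/12.4344) = 0.429

α = 0.429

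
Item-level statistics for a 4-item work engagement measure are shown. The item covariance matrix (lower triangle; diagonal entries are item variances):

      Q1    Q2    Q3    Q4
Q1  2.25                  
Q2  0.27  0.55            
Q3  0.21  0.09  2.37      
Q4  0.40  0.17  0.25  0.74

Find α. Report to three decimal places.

α = 0.427

Σσᵢ² = 2.25 + 0.55 + 2.37 + 0.74 = 5.91
Sum of off-diagonal covariances = 1.39
total variance = 5.91 + 2 × 1.39 = 8.69
α = (k/(k−1))·(1 − Σσᵢ²/total variance) = (4/3)·(1 − 5.91/8.69) = 0.427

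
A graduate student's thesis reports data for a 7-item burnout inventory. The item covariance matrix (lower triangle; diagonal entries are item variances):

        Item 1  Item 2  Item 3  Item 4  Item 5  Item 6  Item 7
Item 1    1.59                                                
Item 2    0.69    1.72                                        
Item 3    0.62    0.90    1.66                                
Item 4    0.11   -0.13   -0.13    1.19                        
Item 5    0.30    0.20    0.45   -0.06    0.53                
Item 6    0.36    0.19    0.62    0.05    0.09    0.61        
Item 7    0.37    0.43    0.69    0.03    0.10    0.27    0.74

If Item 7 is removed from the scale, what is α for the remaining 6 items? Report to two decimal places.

Remaining items: Item 1, Item 2, Item 3, Item 4, Item 5, Item 6 (k = 6).
ΣVar(i) = 1.59 + 1.72 + 1.66 + 1.19 + 0.53 + 0.61 = 7.30
σ²_total = 7.30 + 2 × 4.26 = 15.82
α (item deleted) = (6/5)·(1 − 7.30/15.82) = 0.65

α = 0.65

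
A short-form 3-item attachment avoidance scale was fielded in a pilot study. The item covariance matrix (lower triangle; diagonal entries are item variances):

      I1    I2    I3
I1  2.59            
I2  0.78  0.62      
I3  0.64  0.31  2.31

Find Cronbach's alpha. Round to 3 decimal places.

sum of item variances = 2.59 + 0.62 + 2.31 = 5.52
Σ_{i<j} σ_ij = 1.73
Var(T) = 5.52 + 2 × 1.73 = 8.98
α = (k/(k−1))·(1 − sum of item variances/Var(T)) = (3/2)·(1 − 5.52/8.98) = 0.578

α = 0.578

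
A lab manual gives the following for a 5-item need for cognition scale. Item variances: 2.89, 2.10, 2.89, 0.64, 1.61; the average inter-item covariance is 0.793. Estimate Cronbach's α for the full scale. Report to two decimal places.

Cronbach's α = 0.76

ΣVar(i) = 2.89 + 2.10 + 2.89 + 0.64 + 1.61 = 10.13
Sum of the 10 distinct covariances = 10 × 0.793 = 7.930
σ²_T = ΣVar(i) + 2·Σcov = 10.13 + 2 × 7.930 = 25.990
α = (5/4)·(1 − 10.13/25.990) = 0.76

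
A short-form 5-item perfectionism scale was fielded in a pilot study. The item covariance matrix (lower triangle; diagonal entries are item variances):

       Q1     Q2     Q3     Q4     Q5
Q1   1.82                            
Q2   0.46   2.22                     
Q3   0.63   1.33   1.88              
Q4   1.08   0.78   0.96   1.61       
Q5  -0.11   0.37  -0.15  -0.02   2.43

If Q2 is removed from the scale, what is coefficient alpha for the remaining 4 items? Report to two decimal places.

α = 0.51

Remaining items: Q1, Q3, Q4, Q5 (k = 4).
Σσ²ᵢ = 1.82 + 1.88 + 1.61 + 2.43 = 7.74
σ²_T = 7.74 + 2 × 2.39 = 12.52
α (item deleted) = (4/3)·(1 − 7.74/12.52) = 0.51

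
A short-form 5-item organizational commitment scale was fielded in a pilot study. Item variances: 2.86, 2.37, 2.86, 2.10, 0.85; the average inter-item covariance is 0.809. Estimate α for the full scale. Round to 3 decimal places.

α = 0.743

Σσ²ᵢ = 2.86 + 2.37 + 2.86 + 2.10 + 0.85 = 11.04
Sum of the 10 distinct covariances = 10 × 0.809 = 8.090
Var(T) = Σσ²ᵢ + 2·Σcov = 11.04 + 2 × 8.090 = 27.220
α = (5/4)·(1 − 11.04/27.220) = 0.743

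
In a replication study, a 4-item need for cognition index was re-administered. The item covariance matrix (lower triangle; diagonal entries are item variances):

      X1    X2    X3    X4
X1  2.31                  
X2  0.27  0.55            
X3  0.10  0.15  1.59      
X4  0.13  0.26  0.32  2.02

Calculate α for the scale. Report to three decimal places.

ΣVar(i) = 2.31 + 0.55 + 1.59 + 2.02 = 6.47
Sum of the distinct covariances = 1.23
σ²_T = 6.47 + 2 × 1.23 = 8.93
α = (k/(k−1))·(1 − ΣVar(i)/σ²_T) = (4/3)·(1 − 6.47/8.93) = 0.367

α = 0.367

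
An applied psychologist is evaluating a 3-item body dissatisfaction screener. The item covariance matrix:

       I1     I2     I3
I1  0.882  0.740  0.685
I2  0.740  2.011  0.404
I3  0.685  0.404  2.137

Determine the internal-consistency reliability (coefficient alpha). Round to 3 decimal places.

α = 0.632

Σσᵢ² = 0.882 + 2.011 + 2.137 = 5.030
Sum of off-diagonal covariances = 1.829
total variance = 5.030 + 2 × 1.829 = 8.688
α = (k/(k−1))·(1 − Σσᵢ²/total variance) = (3/2)·(1 − 5.030/8.688) = 0.632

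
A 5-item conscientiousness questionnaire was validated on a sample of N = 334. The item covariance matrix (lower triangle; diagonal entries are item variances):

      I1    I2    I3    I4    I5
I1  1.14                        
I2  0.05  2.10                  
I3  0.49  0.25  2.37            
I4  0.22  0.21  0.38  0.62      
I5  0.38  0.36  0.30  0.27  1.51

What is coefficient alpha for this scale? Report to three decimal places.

Σσᵢ² = 1.14 + 2.10 + 2.37 + 0.62 + 1.51 = 7.74
Σ_{i<j} σ_ij = 2.91
total variance = 7.74 + 2 × 2.91 = 13.56
α = (k/(k−1))·(1 − Σσᵢ²/total variance) = (5/4)·(1 − 7.74/13.56) = 0.537

α = 0.537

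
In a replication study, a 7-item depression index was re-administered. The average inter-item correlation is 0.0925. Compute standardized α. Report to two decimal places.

Standardized α = k·r̄ / (1 + (k−1)·r̄) = 7 × 0.0925 / (1 + 6 × 0.0925)
  = 0.6475 / 1.5550 = 0.42

α = 0.42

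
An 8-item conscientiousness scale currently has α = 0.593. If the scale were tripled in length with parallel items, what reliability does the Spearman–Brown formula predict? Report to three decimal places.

predicted reliability = 0.814

Length factor m = 3
α' = m·α / (1 + (m−1)·α)
   = 3 × 0.593 / (1 + (3 − 1) × 0.593)
   = 1.7790 / 2.1860 = 0.814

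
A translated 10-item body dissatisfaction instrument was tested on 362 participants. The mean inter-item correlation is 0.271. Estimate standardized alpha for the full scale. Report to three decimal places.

α = 0.788

Standardized α = k·r̄ / (1 + (k−1)·r̄) = 10 × 0.271 / (1 + 9 × 0.271)
  = 2.7100 / 3.4390 = 0.788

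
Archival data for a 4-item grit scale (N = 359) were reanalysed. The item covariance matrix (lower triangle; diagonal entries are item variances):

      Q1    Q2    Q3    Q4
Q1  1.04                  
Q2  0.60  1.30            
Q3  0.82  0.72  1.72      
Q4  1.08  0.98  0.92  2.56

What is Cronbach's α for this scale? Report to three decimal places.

Σσ²ᵢ = 1.04 + 1.30 + 1.72 + 2.56 = 6.62
Sum of off-diagonal covariances = 5.12
σ²_T = 6.62 + 2 × 5.12 = 16.86
α = (k/(k−1))·(1 − Σσ²ᵢ/σ²_T) = (4/3)·(1 − 6.62/16.86) = 0.810

α = 0.810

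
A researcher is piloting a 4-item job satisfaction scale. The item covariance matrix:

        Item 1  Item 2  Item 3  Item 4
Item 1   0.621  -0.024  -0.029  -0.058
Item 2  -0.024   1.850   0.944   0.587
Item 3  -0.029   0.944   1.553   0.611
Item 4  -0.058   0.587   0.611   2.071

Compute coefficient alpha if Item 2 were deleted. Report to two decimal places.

coefficient alpha = 0.30

Remaining items: Item 1, Item 3, Item 4 (k = 3).
ΣVar(i) = 0.621 + 1.553 + 2.071 = 4.245
σ²_T = 4.245 + 2 × 0.524 = 5.293
α (item deleted) = (3/2)·(1 − 4.245/5.293) = 0.30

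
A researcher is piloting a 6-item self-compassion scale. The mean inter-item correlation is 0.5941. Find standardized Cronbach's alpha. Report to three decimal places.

Standardized α = k·r̄ / (1 + (k−1)·r̄) = 6 × 0.5941 / (1 + 5 × 0.5941)
  = 3.5646 / 3.9705 = 0.898

α = 0.898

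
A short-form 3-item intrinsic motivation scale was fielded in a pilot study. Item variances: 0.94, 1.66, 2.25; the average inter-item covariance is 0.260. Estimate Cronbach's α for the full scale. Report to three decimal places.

Σσ²ᵢ = 0.94 + 1.66 + 2.25 = 4.85
Sum of the 3 distinct covariances = 3 × 0.260 = 0.780
Var(T) = Σσ²ᵢ + 2·Σcov = 4.85 + 2 × 0.780 = 6.410
α = (3/2)·(1 − 4.85/6.410) = 0.365

α = 0.365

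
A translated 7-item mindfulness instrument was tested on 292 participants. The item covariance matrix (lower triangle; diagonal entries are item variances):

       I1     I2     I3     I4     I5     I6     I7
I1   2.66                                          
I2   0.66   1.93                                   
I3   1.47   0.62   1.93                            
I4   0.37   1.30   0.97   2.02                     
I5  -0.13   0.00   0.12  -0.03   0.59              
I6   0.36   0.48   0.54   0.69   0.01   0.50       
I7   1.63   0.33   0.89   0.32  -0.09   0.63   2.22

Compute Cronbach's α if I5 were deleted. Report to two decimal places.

α = 0.80

Remaining items: I1, I2, I3, I4, I6, I7 (k = 6).
Σσᵢ² = 2.66 + 1.93 + 1.93 + 2.02 + 0.50 + 2.22 = 11.26
σ²_T = 11.26 + 2 × 11.26 = 33.78
α (item deleted) = (6/5)·(1 − 11.26/33.78) = 0.80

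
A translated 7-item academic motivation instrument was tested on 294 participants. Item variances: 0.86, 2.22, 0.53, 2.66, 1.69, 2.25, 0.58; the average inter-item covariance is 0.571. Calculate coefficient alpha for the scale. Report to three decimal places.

coefficient alpha = 0.805

ΣVar(i) = 0.86 + 2.22 + 0.53 + 2.66 + 1.69 + 2.25 + 0.58 = 10.79
Sum of the 21 distinct covariances = 21 × 0.571 = 11.991
Var(T) = ΣVar(i) + 2·Σcov = 10.79 + 2 × 11.991 = 34.772
α = (7/6)·(1 − 10.79/34.772) = 0.805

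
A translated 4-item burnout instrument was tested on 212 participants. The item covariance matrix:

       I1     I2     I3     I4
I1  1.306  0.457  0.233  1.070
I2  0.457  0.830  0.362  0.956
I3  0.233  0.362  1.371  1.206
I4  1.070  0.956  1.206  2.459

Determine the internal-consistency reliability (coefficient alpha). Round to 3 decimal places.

ΣVar(i) = 1.306 + 0.830 + 1.371 + 2.459 = 5.966
Sum of off-diagonal covariances = 4.284
total variance = 5.966 + 2 × 4.284 = 14.534
α = (k/(k−1))·(1 − ΣVar(i)/total variance) = (4/3)·(1 − 5.966/14.534) = 0.786

α = 0.786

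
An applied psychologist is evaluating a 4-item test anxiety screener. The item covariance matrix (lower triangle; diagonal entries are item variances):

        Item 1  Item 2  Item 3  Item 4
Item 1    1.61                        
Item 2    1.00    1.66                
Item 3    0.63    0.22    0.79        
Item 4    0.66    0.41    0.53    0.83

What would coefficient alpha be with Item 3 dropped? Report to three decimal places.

Remaining items: Item 1, Item 2, Item 4 (k = 3).
ΣVar(i) = 1.61 + 1.66 + 0.83 = 4.10
σ²_total = 4.10 + 2 × 2.07 = 8.24
α (item deleted) = (3/2)·(1 − 4.10/8.24) = 0.754

coefficient alpha = 0.754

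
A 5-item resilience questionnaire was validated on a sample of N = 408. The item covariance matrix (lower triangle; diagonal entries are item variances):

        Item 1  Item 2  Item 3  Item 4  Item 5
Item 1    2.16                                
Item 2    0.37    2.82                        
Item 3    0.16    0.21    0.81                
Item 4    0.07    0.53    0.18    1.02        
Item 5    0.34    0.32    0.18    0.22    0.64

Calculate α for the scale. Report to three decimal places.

α = 0.511

sum of item variances = 2.16 + 2.82 + 0.81 + 1.02 + 0.64 = 7.45
Sum of off-diagonal covariances = 2.58
σ²_total = 7.45 + 2 × 2.58 = 12.61
α = (k/(k−1))·(1 − sum of item variances/σ²_total) = (5/4)·(1 − 7.45/12.61) = 0.511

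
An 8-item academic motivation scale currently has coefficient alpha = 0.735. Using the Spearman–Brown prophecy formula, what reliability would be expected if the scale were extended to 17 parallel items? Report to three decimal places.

predicted reliability = 0.855

Length factor m = 17/8 = 2.1250
α' = m·α / (1 + (m−1)·α)
   = 17/8 × 0.735 / (1 + (17/8 − 1) × 0.735)
   = 1.5619 / 1.8269 = 0.855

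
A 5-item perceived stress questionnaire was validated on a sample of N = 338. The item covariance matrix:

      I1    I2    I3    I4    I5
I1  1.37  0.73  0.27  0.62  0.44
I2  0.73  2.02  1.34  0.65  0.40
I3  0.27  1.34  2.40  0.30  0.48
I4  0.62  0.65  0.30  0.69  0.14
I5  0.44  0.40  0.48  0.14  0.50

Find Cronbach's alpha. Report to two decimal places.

Σσ²ᵢ = 1.37 + 2.02 + 2.40 + 0.69 + 0.50 = 6.98
Sum of the distinct covariances = 5.37
σ²_total = 6.98 + 2 × 5.37 = 17.72
α = (k/(k−1))·(1 − Σσ²ᵢ/σ²_total) = (5/4)·(1 − 6.98/17.72) = 0.76

Cronbach's alpha = 0.76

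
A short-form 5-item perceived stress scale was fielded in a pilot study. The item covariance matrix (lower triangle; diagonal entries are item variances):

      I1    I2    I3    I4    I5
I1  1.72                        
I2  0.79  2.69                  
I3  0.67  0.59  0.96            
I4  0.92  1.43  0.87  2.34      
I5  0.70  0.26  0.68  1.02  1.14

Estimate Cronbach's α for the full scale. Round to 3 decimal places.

Cronbach's α = 0.802

Σσ²ᵢ = 1.72 + 2.69 + 0.96 + 2.34 + 1.14 = 8.85
Σ_{i<j} σ_ij = 7.93
total variance = 8.85 + 2 × 7.93 = 24.71
α = (k/(k−1))·(1 − Σσ²ᵢ/total variance) = (5/4)·(1 − 8.85/24.71) = 0.802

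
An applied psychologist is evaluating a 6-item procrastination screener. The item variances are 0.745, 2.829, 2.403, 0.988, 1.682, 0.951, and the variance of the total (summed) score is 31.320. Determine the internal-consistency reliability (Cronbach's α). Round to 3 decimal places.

Σσᵢ² = 0.745 + 2.829 + 2.403 + 0.988 + 1.682 + 0.951 = 9.598
α = (k/(k−1))·(1 − Σσᵢ²/Var(T)) = (6/5)·(1 − 9.598/31.320) = 0.832

α = 0.832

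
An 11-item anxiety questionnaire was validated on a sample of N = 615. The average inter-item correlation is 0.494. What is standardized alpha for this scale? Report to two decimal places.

standardized alpha = 0.91

Standardized α = k·r̄ / (1 + (k−1)·r̄) = 11 × 0.494 / (1 + 10 × 0.494)
  = 5.4340 / 5.9400 = 0.91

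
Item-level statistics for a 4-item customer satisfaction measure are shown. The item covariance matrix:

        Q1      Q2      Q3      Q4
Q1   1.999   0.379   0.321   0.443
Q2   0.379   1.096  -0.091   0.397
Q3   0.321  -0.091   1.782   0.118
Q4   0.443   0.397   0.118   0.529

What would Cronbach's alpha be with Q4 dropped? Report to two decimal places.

Cronbach's alpha = 0.30

Remaining items: Q1, Q2, Q3 (k = 3).
Σσᵢ² = 1.999 + 1.096 + 1.782 = 4.877
Var(T) = 4.877 + 2 × 0.609 = 6.095
α (item deleted) = (3/2)·(1 − 4.877/6.095) = 0.30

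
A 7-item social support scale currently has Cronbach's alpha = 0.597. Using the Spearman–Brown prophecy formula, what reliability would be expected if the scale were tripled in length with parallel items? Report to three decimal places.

predicted reliability = 0.816

Length factor m = 3
α' = m·α / (1 + (m−1)·α)
   = 3 × 0.597 / (1 + (3 − 1) × 0.597)
   = 1.7910 / 2.1940 = 0.816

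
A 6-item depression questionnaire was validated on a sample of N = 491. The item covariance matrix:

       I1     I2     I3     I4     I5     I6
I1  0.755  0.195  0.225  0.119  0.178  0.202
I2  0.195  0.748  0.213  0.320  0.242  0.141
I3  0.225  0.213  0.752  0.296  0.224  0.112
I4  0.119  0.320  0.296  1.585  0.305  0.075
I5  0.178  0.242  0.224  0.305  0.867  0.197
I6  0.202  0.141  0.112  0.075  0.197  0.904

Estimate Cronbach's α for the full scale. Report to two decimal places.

Cronbach's α = 0.62

sum of item variances = 0.755 + 0.748 + 0.752 + 1.585 + 0.867 + 0.904 = 5.611
Σ_{i<j} σ_ij = 3.044
σ²_T = 5.611 + 2 × 3.044 = 11.699
α = (k/(k−1))·(1 − sum of item variances/σ²_T) = (6/5)·(1 − 5.611/11.699) = 0.62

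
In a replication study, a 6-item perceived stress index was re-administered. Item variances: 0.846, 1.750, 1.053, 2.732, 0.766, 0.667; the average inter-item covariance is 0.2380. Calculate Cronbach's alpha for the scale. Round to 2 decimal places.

Σσᵢ² = 0.846 + 1.750 + 1.053 + 2.732 + 0.766 + 0.667 = 7.814
Sum of the 15 distinct covariances = 15 × 0.2380 = 3.5700
σ²_T = Σσᵢ² + 2·Σcov = 7.814 + 2 × 3.5700 = 14.9540
α = (6/5)·(1 − 7.814/14.9540) = 0.57

Cronbach's alpha = 0.57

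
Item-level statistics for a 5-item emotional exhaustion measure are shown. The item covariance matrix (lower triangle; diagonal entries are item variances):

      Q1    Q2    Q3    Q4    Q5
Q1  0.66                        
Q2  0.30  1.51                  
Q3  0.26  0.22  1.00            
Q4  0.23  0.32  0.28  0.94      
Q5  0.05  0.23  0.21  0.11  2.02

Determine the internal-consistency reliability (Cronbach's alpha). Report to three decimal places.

sum of item variances = 0.66 + 1.51 + 1.00 + 0.94 + 2.02 = 6.13
Sum of off-diagonal covariances = 2.21
Var(T) = 6.13 + 2 × 2.21 = 10.55
α = (k/(k−1))·(1 − sum of item variances/Var(T)) = (5/4)·(1 − 6.13/10.55) = 0.524

Cronbach's alpha = 0.524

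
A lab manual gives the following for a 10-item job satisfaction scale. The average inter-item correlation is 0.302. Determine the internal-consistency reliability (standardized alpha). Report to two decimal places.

standardized alpha = 0.81

Standardized α = k·r̄ / (1 + (k−1)·r̄) = 10 × 0.302 / (1 + 9 × 0.302)
  = 3.0200 / 3.7180 = 0.81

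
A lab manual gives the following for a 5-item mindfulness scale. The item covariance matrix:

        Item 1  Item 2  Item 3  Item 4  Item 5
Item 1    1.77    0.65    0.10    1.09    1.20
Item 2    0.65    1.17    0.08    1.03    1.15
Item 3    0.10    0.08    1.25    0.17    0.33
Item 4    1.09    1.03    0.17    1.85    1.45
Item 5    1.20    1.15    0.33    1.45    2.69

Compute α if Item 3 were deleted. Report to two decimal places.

α = 0.85

Remaining items: Item 1, Item 2, Item 4, Item 5 (k = 4).
Σσᵢ² = 1.77 + 1.17 + 1.85 + 2.69 = 7.48
total variance = 7.48 + 2 × 6.57 = 20.62
α (item deleted) = (4/3)·(1 − 7.48/20.62) = 0.85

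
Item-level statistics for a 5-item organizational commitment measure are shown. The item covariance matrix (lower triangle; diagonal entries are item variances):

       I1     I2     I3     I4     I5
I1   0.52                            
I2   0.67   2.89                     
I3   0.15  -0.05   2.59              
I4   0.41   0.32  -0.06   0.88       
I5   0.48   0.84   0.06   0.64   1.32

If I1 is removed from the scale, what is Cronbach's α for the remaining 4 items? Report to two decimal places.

Remaining items: I2, I3, I4, I5 (k = 4).
sum of item variances = 2.89 + 2.59 + 0.88 + 1.32 = 7.68
total variance = 7.68 + 2 × 1.75 = 11.18
α (item deleted) = (4/3)·(1 − 7.68/11.18) = 0.42

α = 0.42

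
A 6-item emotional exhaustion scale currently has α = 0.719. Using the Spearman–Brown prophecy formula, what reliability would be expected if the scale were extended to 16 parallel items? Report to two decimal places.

Length factor m = 16/6 = 2.6667
α' = m·α / (1 + (m−1)·α)
   = 16/6 × 0.719 / (1 + (16/6 − 1) × 0.719)
   = 1.9173 / 2.1983 = 0.87

predicted reliability = 0.87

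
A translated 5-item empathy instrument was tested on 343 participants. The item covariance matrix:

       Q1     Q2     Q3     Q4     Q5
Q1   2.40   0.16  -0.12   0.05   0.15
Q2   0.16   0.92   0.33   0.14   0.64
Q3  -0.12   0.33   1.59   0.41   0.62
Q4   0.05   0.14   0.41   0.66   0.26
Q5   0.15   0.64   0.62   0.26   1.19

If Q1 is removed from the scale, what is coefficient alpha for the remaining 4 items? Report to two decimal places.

α = 0.70

Remaining items: Q2, Q3, Q4, Q5 (k = 4).
Σσᵢ² = 0.92 + 1.59 + 0.66 + 1.19 = 4.36
σ²_T = 4.36 + 2 × 2.40 = 9.16
α (item deleted) = (4/3)·(1 − 4.36/9.16) = 0.70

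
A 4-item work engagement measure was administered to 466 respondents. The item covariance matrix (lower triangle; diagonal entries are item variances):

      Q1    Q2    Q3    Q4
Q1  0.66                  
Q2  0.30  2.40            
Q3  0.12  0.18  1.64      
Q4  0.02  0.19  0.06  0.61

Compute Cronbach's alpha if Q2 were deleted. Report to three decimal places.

α = 0.181

Remaining items: Q1, Q3, Q4 (k = 3).
Σσ²ᵢ = 0.66 + 1.64 + 0.61 = 2.91
σ²_T = 2.91 + 2 × 0.20 = 3.31
α (item deleted) = (3/2)·(1 − 2.91/3.31) = 0.181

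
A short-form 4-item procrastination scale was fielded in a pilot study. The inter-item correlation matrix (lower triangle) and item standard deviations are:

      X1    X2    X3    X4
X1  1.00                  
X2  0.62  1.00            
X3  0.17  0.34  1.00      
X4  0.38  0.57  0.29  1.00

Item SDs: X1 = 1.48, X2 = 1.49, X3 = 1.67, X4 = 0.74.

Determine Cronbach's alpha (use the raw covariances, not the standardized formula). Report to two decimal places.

Cronbach's alpha = 0.68

Σσ²ᵢ = 1.48² + 1.49² + 1.67² + 0.74² = 7.7470
Covariances σ_ij = r_ij · s_i · s_j:
  σ(X1,X2) = 0.62 × 1.48 × 1.49 = 1.3672
  σ(X1,X3) = 0.17 × 1.48 × 1.67 = 0.4202
  σ(X1,X4) = 0.38 × 1.48 × 0.74 = 0.4162
  σ(X2,X3) = 0.34 × 1.49 × 1.67 = 0.8460
  σ(X2,X4) = 0.57 × 1.49 × 0.74 = 0.6285
  σ(X3,X4) = 0.29 × 1.67 × 0.74 = 0.3584
σ²_T = Σσ²ᵢ + 2·Σσ_ij = 7.7470 + 2 × 4.0365 = 15.8200
α = (4/3)·(1 − 7.7470/15.8200) = 0.68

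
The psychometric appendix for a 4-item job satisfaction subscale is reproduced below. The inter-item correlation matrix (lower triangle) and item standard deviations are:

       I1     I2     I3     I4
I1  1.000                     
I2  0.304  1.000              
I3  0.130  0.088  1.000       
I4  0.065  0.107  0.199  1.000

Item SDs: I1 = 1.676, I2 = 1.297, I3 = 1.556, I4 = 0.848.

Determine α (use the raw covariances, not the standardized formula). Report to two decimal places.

Σσ²ᵢ = 1.676² + 1.297² + 1.556² + 0.848² = 7.6314
Covariances σ_ij = r_ij · s_i · s_j:
  σ(I1,I2) = 0.304 × 1.676 × 1.297 = 0.6608
  σ(I1,I3) = 0.130 × 1.676 × 1.556 = 0.3390
  σ(I1,I4) = 0.065 × 1.676 × 0.848 = 0.0924
  σ(I2,I3) = 0.088 × 1.297 × 1.556 = 0.1776
  σ(I2,I4) = 0.107 × 1.297 × 0.848 = 0.1177
  σ(I3,I4) = 0.199 × 1.556 × 0.848 = 0.2626
σ²_T = Σσ²ᵢ + 2·Σσ_ij = 7.6314 + 2 × 1.6501 = 10.9316
α = (4/3)·(1 − 7.6314/10.9316) = 0.40

α = 0.40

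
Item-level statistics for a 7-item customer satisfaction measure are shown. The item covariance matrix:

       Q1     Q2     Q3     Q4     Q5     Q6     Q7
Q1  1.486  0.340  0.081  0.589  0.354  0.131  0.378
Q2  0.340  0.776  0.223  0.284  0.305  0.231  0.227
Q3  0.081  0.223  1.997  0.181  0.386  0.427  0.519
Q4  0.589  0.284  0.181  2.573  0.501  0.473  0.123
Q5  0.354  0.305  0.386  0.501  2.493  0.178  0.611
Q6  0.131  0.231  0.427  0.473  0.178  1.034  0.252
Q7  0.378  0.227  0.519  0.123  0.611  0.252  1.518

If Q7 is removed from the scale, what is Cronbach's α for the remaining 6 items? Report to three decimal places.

Remaining items: Q1, Q2, Q3, Q4, Q5, Q6 (k = 6).
Σσ²ᵢ = 1.486 + 0.776 + 1.997 + 2.573 + 2.493 + 1.034 = 10.359
Var(T) = 10.359 + 2 × 4.684 = 19.727
α (item deleted) = (6/5)·(1 − 10.359/19.727) = 0.570

α = 0.570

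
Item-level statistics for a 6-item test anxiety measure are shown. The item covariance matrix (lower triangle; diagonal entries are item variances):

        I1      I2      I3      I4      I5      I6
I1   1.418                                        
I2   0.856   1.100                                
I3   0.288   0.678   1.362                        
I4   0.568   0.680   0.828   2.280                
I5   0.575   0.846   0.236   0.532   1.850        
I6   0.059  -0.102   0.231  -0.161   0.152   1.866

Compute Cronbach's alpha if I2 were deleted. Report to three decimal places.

Remaining items: I1, I3, I4, I5, I6 (k = 5).
sum of item variances = 1.418 + 1.362 + 2.280 + 1.850 + 1.866 = 8.776
σ²_T = 8.776 + 2 × 3.308 = 15.392
α (item deleted) = (5/4)·(1 − 8.776/15.392) = 0.537

Cronbach's alpha = 0.537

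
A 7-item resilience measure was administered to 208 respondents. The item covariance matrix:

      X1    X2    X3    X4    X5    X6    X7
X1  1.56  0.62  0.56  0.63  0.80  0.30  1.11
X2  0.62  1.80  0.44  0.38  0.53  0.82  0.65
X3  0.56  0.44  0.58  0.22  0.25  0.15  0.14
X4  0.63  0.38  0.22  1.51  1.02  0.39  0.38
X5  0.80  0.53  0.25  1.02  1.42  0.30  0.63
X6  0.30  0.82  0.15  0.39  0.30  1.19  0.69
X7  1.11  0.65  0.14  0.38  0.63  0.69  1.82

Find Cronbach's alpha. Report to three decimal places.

Cronbach's alpha = 0.805

Σσ²ᵢ = 1.56 + 1.80 + 0.58 + 1.51 + 1.42 + 1.19 + 1.82 = 9.88
Σ_{i<j} σ_ij = 11.01
total variance = 9.88 + 2 × 11.01 = 31.90
α = (k/(k−1))·(1 − Σσ²ᵢ/total variance) = (7/6)·(1 − 9.88/31.90) = 0.805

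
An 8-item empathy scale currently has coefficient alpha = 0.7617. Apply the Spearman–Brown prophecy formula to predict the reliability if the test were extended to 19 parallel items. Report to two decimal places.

Length factor m = 19/8 = 2.3750
α' = m·α / (1 + (m−1)·α)
   = 19/8 × 0.7617 / (1 + (19/8 − 1) × 0.7617)
   = 1.8090 / 2.0473 = 0.88

predicted reliability = 0.88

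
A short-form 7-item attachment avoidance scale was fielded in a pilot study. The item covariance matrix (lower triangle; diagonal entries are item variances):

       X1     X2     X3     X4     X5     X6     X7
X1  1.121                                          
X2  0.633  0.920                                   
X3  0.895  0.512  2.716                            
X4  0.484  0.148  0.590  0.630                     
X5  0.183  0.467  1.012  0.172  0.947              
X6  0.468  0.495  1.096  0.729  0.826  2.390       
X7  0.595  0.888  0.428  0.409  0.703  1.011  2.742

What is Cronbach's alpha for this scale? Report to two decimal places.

Cronbach's alpha = 0.80

sum of item variances = 1.121 + 0.920 + 2.716 + 0.630 + 0.947 + 2.390 + 2.742 = 11.466
Sum of the distinct covariances = 12.744
Var(T) = 11.466 + 2 × 12.744 = 36.954
α = (k/(k−1))·(1 − sum of item variances/Var(T)) = (7/6)·(1 − 11.466/36.954) = 0.80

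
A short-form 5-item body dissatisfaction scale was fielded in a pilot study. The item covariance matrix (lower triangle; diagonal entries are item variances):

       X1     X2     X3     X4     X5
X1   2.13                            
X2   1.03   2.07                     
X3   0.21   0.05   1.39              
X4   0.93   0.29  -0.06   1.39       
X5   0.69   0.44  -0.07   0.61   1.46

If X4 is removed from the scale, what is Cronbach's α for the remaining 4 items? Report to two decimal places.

Remaining items: X1, X2, X3, X5 (k = 4).
sum of item variances = 2.13 + 2.07 + 1.39 + 1.46 = 7.05
total variance = 7.05 + 2 × 2.35 = 11.75
α (item deleted) = (4/3)·(1 − 7.05/11.75) = 0.53

Cronbach's α = 0.53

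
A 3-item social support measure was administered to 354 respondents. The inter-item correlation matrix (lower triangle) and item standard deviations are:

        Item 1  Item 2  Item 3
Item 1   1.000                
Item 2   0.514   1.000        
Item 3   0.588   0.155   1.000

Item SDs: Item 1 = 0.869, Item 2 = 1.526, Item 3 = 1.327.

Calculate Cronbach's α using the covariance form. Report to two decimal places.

Cronbach's α = 0.61

Σσ²ᵢ = 0.869² + 1.526² + 1.327² = 4.8448
Covariances σ_ij = r_ij · s_i · s_j:
  σ(Item 1,Item 2) = 0.514 × 0.869 × 1.526 = 0.6816
  σ(Item 1,Item 3) = 0.588 × 0.869 × 1.327 = 0.6781
  σ(Item 2,Item 3) = 0.155 × 1.526 × 1.327 = 0.3139
σ²_T = Σσ²ᵢ + 2·Σσ_ij = 4.8448 + 2 × 1.6736 = 8.1920
α = (3/2)·(1 − 4.8448/8.1920) = 0.61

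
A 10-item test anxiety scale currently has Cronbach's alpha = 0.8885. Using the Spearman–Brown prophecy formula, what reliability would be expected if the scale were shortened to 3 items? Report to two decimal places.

Length factor m = 3/10 = 0.3000
α' = m·α / (1 − (1−m)·α)
   = 3/10 × 0.8885 / (1 − (1 − 3/10) × 0.8885)
   = 0.2665 / 0.3781 = 0.71

predicted reliability = 0.71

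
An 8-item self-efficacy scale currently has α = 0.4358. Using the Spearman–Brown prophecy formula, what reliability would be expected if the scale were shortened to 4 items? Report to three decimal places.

Length factor m = 4/8 = 0.5000
α' = m·α / (1 − (1−m)·α)
   = 4/8 × 0.4358 / (1 − (1 − 4/8) × 0.4358)
   = 0.2179 / 0.7821 = 0.279

predicted reliability = 0.279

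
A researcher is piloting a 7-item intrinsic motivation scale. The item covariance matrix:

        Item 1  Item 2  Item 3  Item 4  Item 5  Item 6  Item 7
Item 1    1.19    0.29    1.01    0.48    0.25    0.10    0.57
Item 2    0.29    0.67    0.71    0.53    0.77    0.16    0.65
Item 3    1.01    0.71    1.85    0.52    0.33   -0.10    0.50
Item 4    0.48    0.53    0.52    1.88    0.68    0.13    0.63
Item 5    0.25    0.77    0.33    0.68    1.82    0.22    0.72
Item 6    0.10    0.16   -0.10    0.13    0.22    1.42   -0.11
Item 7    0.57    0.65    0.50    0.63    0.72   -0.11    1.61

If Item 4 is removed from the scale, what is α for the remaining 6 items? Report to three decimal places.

α = 0.704

Remaining items: Item 1, Item 2, Item 3, Item 5, Item 6, Item 7 (k = 6).
Σσᵢ² = 1.19 + 0.67 + 1.85 + 1.82 + 1.42 + 1.61 = 8.56
σ²_total = 8.56 + 2 × 6.07 = 20.70
α (item deleted) = (6/5)·(1 − 8.56/20.70) = 0.704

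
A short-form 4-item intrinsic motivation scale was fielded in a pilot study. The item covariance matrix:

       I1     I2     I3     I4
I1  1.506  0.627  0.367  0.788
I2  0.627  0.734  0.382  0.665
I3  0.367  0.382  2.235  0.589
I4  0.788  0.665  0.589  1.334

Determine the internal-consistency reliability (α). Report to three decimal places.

α = 0.721

Σσ²ᵢ = 1.506 + 0.734 + 2.235 + 1.334 = 5.809
Sum of the distinct covariances = 3.418
σ²_total = 5.809 + 2 × 3.418 = 12.645
α = (k/(k−1))·(1 − Σσ²ᵢ/σ²_total) = (4/3)·(1 − 5.809/12.645) = 0.721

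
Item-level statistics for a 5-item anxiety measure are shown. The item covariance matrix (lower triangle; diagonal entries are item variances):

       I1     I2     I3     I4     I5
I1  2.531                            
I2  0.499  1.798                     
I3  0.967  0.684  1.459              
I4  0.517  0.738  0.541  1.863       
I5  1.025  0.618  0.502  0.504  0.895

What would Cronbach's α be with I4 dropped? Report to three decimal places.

α = 0.750

Remaining items: I1, I2, I3, I5 (k = 4).
Σσ²ᵢ = 2.531 + 1.798 + 1.459 + 0.895 = 6.683
total variance = 6.683 + 2 × 4.295 = 15.273
α (item deleted) = (4/3)·(1 − 6.683/15.273) = 0.750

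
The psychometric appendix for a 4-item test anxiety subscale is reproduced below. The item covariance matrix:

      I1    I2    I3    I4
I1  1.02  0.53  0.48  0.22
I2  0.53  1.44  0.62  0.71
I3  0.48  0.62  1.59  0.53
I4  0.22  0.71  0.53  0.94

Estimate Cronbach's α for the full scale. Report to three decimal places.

sum of item variances = 1.02 + 1.44 + 1.59 + 0.94 = 4.99
Sum of the distinct covariances = 3.09
total variance = 4.99 + 2 × 3.09 = 11.17
α = (k/(k−1))·(1 − sum of item variances/total variance) = (4/3)·(1 − 4.99/11.17) = 0.738

α = 0.738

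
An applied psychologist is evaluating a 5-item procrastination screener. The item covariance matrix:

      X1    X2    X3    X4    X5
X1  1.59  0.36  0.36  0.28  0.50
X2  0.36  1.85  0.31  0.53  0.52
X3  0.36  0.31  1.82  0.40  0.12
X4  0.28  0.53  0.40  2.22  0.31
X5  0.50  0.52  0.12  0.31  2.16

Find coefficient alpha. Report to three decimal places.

ΣVar(i) = 1.59 + 1.85 + 1.82 + 2.22 + 2.16 = 9.64
Σ_{i<j} σ_ij = 3.69
Var(T) = 9.64 + 2 × 3.69 = 17.02
α = (k/(k−1))·(1 − ΣVar(i)/Var(T)) = (5/4)·(1 − 9.64/17.02) = 0.542

coefficient alpha = 0.542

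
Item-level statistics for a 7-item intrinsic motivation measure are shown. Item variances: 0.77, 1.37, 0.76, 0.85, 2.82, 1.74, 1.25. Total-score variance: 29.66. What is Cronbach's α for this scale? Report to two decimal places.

α = 0.79

Σσᵢ² = 0.77 + 1.37 + 0.76 + 0.85 + 2.82 + 1.74 + 1.25 = 9.56
α = (k/(k−1))·(1 − Σσᵢ²/total variance) = (7/6)·(1 − 9.56/29.66) = 0.79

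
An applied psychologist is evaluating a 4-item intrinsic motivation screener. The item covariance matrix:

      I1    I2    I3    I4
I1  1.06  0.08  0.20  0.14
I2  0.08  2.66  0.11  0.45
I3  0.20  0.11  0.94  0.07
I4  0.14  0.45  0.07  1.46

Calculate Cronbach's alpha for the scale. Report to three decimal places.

ΣVar(i) = 1.06 + 2.66 + 0.94 + 1.46 = 6.12
Σ_{i<j} σ_ij = 1.05
σ²_T = 6.12 + 2 × 1.05 = 8.22
α = (k/(k−1))·(1 − ΣVar(i)/σ²_T) = (4/3)·(1 − 6.12/8.22) = 0.341

α = 0.341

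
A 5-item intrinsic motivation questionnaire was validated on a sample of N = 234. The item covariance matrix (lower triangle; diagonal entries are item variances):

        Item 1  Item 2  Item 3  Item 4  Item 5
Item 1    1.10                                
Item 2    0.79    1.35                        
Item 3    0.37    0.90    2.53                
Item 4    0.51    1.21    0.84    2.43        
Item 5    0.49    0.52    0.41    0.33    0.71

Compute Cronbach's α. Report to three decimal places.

Σσᵢ² = 1.10 + 1.35 + 2.53 + 2.43 + 0.71 = 8.12
Sum of the distinct covariances = 6.37
total variance = 8.12 + 2 × 6.37 = 20.86
α = (k/(k−1))·(1 − Σσᵢ²/total variance) = (5/4)·(1 − 8.12/20.86) = 0.763

Cronbach's α = 0.763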